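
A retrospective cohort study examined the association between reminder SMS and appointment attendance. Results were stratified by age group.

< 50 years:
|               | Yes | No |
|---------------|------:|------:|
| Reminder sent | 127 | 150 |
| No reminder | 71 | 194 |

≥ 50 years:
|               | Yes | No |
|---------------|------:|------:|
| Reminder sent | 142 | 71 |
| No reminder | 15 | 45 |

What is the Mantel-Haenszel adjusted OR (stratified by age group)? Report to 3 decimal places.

OR_MH = Σ(aᵢdᵢ/nᵢ) / Σ(bᵢcᵢ/nᵢ), where nᵢ is the stratum total.
Stratum 1 (< 50 years): n = 542; a·d/n = 127·194/542 = 45.4576; b·c/n = 150·71/542 = 19.6494
Stratum 2 (≥ 50 years): n = 273; a·d/n = 142·45/273 = 23.4066; b·c/n = 71·15/273 = 3.9011
OR_MH = (45.4576 + 23.4066) / (19.6494 + 3.9011) = 68.8642 / 23.5505 = 2.92410

2.924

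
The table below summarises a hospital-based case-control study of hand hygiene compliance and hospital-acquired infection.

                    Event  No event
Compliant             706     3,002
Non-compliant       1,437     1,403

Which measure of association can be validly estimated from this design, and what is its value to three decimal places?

Cells: a = 706, b = 3002, c = 1437, d = 1403.
This is a hospital-based case-control study: participants were sampled on outcome status, so risks in the source population cannot be estimated directly — relative risk is not valid here. The odds ratio is the appropriate measure.
OR = (a·d)/(b·c) = (706 × 1403) / (3002 × 1437) = 990518 / 4313874 = 0.22961

0.230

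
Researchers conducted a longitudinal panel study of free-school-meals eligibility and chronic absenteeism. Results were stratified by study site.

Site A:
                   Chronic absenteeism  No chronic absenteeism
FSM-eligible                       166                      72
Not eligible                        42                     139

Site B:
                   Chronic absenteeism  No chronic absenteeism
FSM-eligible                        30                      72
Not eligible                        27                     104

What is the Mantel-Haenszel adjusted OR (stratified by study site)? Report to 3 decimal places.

OR_MH = Σ(aᵢdᵢ/nᵢ) / Σ(bᵢcᵢ/nᵢ), where nᵢ is the stratum total.
Stratum 1 (Site A): n = 419; a·d/n = 166·139/419 = 55.0692; b·c/n = 72·42/419 = 7.2172
Stratum 2 (Site B): n = 233; a·d/n = 30·104/233 = 13.3906; b·c/n = 72·27/233 = 8.3433
OR_MH = (55.0692 + 13.3906) / (7.2172 + 8.3433) = 68.4598 / 15.5605 = 4.39958

4.400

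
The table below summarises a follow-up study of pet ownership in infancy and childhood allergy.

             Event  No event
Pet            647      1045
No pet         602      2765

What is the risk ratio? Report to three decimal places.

2.139

Cells: a = 647, b = 1045, c = 602, d = 2765.
Risk in exposed = 647/1692 = 0.38239; risk in unexposed = 602/3367 = 0.17879.
RR = 0.38239 / 0.17879 = 2.13870
The risk among the exposed is 2.14 times that among the unexposed.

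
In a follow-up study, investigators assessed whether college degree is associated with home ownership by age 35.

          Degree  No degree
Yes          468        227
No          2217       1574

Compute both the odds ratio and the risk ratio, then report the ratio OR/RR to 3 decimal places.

1.058

Reading the table with exposure as columns: a = 468 (Degree, case), b = 2217 (Degree, non-case), c = 227 (No degree, case), d = 1574.
OR = (468·1574)/(2217·227) = 736632/503259 = 1.46372
Risk in exposed = 468/2685 = 0.17430; risk in unexposed = 227/1801 = 0.12604; RR = 1.38290
OR/RR = 1.46372 / 1.38290 = 1.05845
The outcome is not rare, so the OR lies further from 1 than the RR.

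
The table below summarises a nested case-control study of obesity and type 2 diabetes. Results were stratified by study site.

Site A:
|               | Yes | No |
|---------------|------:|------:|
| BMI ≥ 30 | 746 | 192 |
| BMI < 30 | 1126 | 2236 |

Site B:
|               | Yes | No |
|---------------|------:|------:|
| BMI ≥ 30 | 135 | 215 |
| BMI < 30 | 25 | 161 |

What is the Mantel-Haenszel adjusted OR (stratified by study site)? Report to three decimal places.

7.105

OR_MH = Σ(aᵢdᵢ/nᵢ) / Σ(bᵢcᵢ/nᵢ), where nᵢ is the stratum total.
Stratum 1 (Site A): n = 4300; a·d/n = 746·2236/4300 = 387.9200; b·c/n = 192·1126/4300 = 50.2772
Stratum 2 (Site B): n = 536; a·d/n = 135·161/536 = 40.5504; b·c/n = 215·25/536 = 10.0280
OR_MH = (387.9200 + 40.5504) / (50.2772 + 10.0280) = 428.4704 / 60.3052 = 7.10503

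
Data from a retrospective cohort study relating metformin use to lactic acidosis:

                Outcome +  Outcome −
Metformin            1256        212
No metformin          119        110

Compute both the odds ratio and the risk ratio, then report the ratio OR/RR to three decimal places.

Cells: a = 1256, b = 212, c = 119, d = 110.
OR = (1256·110)/(212·119) = 138160/25228 = 5.47645
Risk in exposed = 1256/1468 = 0.85559; risk in unexposed = 119/229 = 0.51965; RR = 1.64646
OR/RR = 5.47645 / 1.64646 = 3.32619
The outcome is not rare, so the OR lies further from 1 than the RR.

3.326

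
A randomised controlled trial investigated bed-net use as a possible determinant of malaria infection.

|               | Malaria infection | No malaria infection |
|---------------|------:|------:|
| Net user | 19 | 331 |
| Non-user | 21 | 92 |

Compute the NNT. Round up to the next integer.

Risk in treated group = 19/350 = 0.05429; risk in control = 21/113 = 0.18584.
Absolute risk reduction = 0.18584 − 0.05429 = 0.13155
NNT = 1 / ARR = 1 / 0.13155 = 7.601 → round up → 8

8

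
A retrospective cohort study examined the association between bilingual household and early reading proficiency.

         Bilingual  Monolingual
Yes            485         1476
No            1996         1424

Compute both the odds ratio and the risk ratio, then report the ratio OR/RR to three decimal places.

0.610

Reading the table with exposure as columns: a = 485 (Bilingual, case), b = 1996 (Bilingual, non-case), c = 1476 (Monolingual, case), d = 1424.
OR = (485·1424)/(1996·1476) = 690640/2946096 = 0.23443
Risk in exposed = 485/2481 = 0.19549; risk in unexposed = 1476/2900 = 0.50897; RR = 0.38408
OR/RR = 0.23443 / 0.38408 = 0.61035
The outcome is not rare, so the OR lies further from 1 than the RR.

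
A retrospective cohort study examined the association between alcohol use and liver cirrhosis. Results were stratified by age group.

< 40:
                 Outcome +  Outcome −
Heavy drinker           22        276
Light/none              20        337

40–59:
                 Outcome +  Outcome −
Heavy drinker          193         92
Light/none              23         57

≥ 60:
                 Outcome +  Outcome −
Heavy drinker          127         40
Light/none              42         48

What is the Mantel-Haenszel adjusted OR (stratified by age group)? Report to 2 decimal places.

3.14

OR_MH = Σ(aᵢdᵢ/nᵢ) / Σ(bᵢcᵢ/nᵢ), where nᵢ is the stratum total.
Stratum 1 (< 40): n = 655; a·d/n = 22·337/655 = 11.3191; b·c/n = 276·20/655 = 8.4275
Stratum 2 (40–59): n = 365; a·d/n = 193·57/365 = 30.1397; b·c/n = 92·23/365 = 5.7973
Stratum 3 (≥ 60): n = 257; a·d/n = 127·48/257 = 23.7198; b·c/n = 40·42/257 = 6.5370
OR_MH = (11.3191 + 30.1397 + 23.7198) / (8.4275 + 5.7973 + 6.5370) = 65.1787 / 20.7617 = 3.13937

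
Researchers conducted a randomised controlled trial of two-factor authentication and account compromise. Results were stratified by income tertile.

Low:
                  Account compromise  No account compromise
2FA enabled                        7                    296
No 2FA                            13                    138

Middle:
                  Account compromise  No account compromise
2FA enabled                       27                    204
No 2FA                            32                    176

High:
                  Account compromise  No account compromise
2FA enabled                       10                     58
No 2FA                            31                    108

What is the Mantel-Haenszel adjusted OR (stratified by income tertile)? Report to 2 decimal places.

0.57

OR_MH = Σ(aᵢdᵢ/nᵢ) / Σ(bᵢcᵢ/nᵢ), where nᵢ is the stratum total.
Stratum 1 (Low): n = 454; a·d/n = 7·138/454 = 2.1278; b·c/n = 296·13/454 = 8.4758
Stratum 2 (Middle): n = 439; a·d/n = 27·176/439 = 10.8246; b·c/n = 204·32/439 = 14.8702
Stratum 3 (High): n = 207; a·d/n = 10·108/207 = 5.2174; b·c/n = 58·31/207 = 8.6860
OR_MH = (2.1278 + 10.8246 + 5.2174) / (8.4758 + 14.8702 + 8.6860) = 18.1697 / 32.0319 = 0.56724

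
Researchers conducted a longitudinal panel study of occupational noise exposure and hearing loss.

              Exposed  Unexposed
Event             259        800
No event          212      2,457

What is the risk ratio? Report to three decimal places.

2.239

Reading the table with exposure as columns: a = 259 (Exposed, case), b = 212 (Exposed, non-case), c = 800 (Unexposed, case), d = 2457.
Risk in exposed = 259/471 = 0.54989; risk in unexposed = 800/3257 = 0.24562.
RR = 0.54989 / 0.24562 = 2.23876
The risk among the exposed is 2.24 times that among the unexposed.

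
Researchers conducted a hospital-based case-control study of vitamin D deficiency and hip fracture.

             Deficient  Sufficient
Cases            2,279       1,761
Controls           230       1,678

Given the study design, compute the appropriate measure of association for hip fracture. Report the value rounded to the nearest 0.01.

9.44

Reading the table with exposure as columns: a = 2279 (Deficient, case), b = 230 (Deficient, non-case), c = 1761 (Sufficient, case), d = 1678.
This is a hospital-based case-control study: participants were sampled on outcome status, so risks in the source population cannot be estimated directly — relative risk is not valid here. The odds ratio is the appropriate measure.
OR = (a·d)/(b·c) = (2279 × 1678) / (230 × 1761) = 3824162 / 405030 = 9.44168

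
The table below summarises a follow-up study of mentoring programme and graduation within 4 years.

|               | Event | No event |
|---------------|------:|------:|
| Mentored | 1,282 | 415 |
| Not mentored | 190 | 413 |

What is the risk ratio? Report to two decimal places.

Cells: a = 1282, b = 415, c = 190, d = 413.
Risk in exposed = 1282/1697 = 0.75545; risk in unexposed = 190/603 = 0.31509.
RR = 0.75545 / 0.31509 = 2.39756
The risk among the exposed is 2.40 times that among the unexposed.

2.40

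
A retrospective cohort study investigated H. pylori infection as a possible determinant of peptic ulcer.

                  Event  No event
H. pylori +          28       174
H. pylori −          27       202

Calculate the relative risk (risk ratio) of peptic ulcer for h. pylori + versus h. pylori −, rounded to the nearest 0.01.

Cells: a = 28, b = 174, c = 27, d = 202.
Risk in exposed = 28/202 = 0.13861; risk in unexposed = 27/229 = 0.11790.
RR = 0.13861 / 0.11790 = 1.17565
The risk among the exposed is 1.18 times that among the unexposed.

1.18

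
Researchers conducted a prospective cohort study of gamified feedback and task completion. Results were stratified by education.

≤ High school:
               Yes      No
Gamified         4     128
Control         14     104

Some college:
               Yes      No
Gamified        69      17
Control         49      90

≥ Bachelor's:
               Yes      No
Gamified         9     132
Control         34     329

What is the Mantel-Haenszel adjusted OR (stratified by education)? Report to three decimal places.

OR_MH = Σ(aᵢdᵢ/nᵢ) / Σ(bᵢcᵢ/nᵢ), where nᵢ is the stratum total.
Stratum 1 (≤ High school): n = 250; a·d/n = 4·104/250 = 1.6640; b·c/n = 128·14/250 = 7.1680
Stratum 2 (Some college): n = 225; a·d/n = 69·90/225 = 27.6000; b·c/n = 17·49/225 = 3.7022
Stratum 3 (≥ Bachelor's): n = 504; a·d/n = 9·329/504 = 5.8750; b·c/n = 132·34/504 = 8.9048
OR_MH = (1.6640 + 27.6000 + 5.8750) / (7.1680 + 3.7022 + 8.9048) = 35.1390 / 19.7750 = 1.77694

1.777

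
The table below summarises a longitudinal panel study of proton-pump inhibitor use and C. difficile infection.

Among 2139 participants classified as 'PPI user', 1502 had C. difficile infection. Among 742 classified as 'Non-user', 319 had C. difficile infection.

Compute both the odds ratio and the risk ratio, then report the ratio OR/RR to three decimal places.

From the description: a = 1502, b = 637, c = 319, d = 423.
OR = (1502·423)/(637·319) = 635346/203203 = 3.12666
Risk in exposed = 1502/2139 = 0.70220; risk in unexposed = 319/742 = 0.42992; RR = 1.63332
OR/RR = 3.12666 / 1.63332 = 1.91429
The outcome is not rare, so the OR lies further from 1 than the RR.

1.914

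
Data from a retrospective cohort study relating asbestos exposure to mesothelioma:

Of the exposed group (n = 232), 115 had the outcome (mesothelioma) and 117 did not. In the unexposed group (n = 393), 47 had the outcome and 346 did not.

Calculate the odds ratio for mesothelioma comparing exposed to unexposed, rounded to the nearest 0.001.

7.236

From the description: a = 115, b = 117, c = 47, d = 346.
OR = (a·d)/(b·c) = (115 × 346) / (117 × 47) = 39790 / 5499 = 7.23586
The odds of mesothelioma are about 7.24 times as high in the exposed group.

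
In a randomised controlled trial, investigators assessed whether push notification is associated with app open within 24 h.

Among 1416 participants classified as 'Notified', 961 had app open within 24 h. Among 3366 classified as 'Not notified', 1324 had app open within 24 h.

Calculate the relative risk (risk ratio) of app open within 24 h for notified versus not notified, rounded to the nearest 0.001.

From the description: a = 961, b = 455, c = 1324, d = 2042.
Risk in exposed = 961/1416 = 0.67867; risk in unexposed = 1324/3366 = 0.39335.
RR = 0.67867 / 0.39335 = 1.72539
The risk among the exposed is 1.73 times that among the unexposed.

1.725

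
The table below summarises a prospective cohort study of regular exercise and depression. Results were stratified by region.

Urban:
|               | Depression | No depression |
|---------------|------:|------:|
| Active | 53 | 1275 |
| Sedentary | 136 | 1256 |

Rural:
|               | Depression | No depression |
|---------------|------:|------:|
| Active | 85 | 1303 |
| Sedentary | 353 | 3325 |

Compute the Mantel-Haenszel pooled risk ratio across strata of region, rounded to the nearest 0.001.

RR_MH = Σ(aᵢ·n₀ᵢ/nᵢ) / Σ(cᵢ·n₁ᵢ/nᵢ), with n₁ᵢ = aᵢ+bᵢ (exposed), n₀ᵢ = cᵢ+dᵢ (unexposed), nᵢ = n₁ᵢ+n₀ᵢ.
Stratum 1 (Urban): n₁ = 1328, n₀ = 1392, n = 2720; a·n₀/n = 53·1392/2720 = 27.1235; c·n₁/n = 136·1328/2720 = 66.4000
Stratum 2 (Rural): n₁ = 1388, n₀ = 3678, n = 5066; a·n₀/n = 85·3678/5066 = 61.7114; c·n₁/n = 353·1388/5066 = 96.7161
RR_MH = (27.1235 + 61.7114) / (66.4000 + 96.7161) = 88.8349 / 163.1161 = 0.54461

0.545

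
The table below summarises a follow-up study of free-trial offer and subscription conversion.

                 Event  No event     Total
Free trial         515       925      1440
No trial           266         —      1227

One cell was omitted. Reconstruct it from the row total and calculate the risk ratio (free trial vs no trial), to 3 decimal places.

The missing cell is in the unexposed row: 1227 − 266 = 961.
So a = 515, b = 925, c = 266, d = 961.
RR = [a/(a+b)] / [c/(c+d)] = (515/1440) / (266/1227) = 0.35764/0.21679 = 1.64971

1.650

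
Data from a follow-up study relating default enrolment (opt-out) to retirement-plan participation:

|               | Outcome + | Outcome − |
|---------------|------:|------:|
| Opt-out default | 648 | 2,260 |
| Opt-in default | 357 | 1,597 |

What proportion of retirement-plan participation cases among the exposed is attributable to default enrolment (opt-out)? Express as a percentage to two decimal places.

18.01

Cells: a = 648, b = 2260, c = 357, d = 1597.
Risk in exposed = 648/2908 = 0.22283; risk in unexposed = 357/1954 = 0.18270.
RR = 0.22283/0.18270 = 1.21965
AR% = (RR − 1)/RR × 100 = (1.21965 − 1)/1.21965 × 100 = 18.0096%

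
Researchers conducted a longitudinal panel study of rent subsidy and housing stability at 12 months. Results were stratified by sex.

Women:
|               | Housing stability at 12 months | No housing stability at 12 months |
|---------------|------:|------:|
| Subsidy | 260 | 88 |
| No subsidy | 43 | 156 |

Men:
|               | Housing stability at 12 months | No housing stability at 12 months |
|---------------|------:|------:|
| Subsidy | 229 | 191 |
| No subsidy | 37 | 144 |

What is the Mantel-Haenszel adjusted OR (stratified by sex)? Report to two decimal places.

OR_MH = Σ(aᵢdᵢ/nᵢ) / Σ(bᵢcᵢ/nᵢ), where nᵢ is the stratum total.
Stratum 1 (Women): n = 547; a·d/n = 260·156/547 = 74.1499; b·c/n = 88·43/547 = 6.9177
Stratum 2 (Men): n = 601; a·d/n = 229·144/601 = 54.8686; b·c/n = 191·37/601 = 11.7587
OR_MH = (74.1499 + 54.8686) / (6.9177 + 11.7587) = 129.0185 / 18.6765 = 6.90808

6.91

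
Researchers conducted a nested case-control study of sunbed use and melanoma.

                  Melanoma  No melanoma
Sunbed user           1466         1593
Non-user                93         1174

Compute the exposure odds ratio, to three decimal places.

11.617

Cells: a = 1466, b = 1593, c = 93, d = 1174.
OR = (a·d)/(b·c) = (1466 × 1174) / (1593 × 93) = 1721084 / 148149 = 11.61725
The odds of melanoma are about 11.62 times as high in the sunbed user group.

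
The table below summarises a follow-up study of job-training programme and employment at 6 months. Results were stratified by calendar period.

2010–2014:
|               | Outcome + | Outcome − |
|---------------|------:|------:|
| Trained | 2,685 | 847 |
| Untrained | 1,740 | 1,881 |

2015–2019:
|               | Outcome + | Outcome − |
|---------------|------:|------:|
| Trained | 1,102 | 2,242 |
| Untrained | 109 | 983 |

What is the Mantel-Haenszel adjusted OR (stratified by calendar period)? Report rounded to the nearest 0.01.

3.64

OR_MH = Σ(aᵢdᵢ/nᵢ) / Σ(bᵢcᵢ/nᵢ), where nᵢ is the stratum total.
Stratum 1 (2010–2014): n = 7153; a·d/n = 2685·1881/7153 = 706.0653; b·c/n = 847·1740/7153 = 206.0366
Stratum 2 (2015–2019): n = 4436; a·d/n = 1102·983/4436 = 244.1988; b·c/n = 2242·109/4436 = 55.0897
OR_MH = (706.0653 + 244.1988) / (206.0366 + 55.0897) = 950.2641 / 261.1263 = 3.63910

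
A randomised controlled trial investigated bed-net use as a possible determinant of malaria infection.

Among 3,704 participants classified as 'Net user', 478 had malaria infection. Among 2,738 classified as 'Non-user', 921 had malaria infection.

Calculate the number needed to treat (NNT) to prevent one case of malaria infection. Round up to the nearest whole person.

Risk in treated group = 478/3704 = 0.12905; risk in control = 921/2738 = 0.33638.
Absolute risk reduction = 0.33638 − 0.12905 = 0.20733
NNT = 1 / ARR = 1 / 0.20733 = 4.823 → round up → 5

5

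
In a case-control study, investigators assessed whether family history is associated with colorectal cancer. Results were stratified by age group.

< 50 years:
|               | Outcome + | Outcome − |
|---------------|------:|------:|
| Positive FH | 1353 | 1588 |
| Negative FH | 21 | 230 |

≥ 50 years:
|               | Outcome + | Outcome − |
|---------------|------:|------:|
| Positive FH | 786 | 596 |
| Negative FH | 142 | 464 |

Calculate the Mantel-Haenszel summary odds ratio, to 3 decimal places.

5.299

OR_MH = Σ(aᵢdᵢ/nᵢ) / Σ(bᵢcᵢ/nᵢ), where nᵢ is the stratum total.
Stratum 1 (< 50 years): n = 3192; a·d/n = 1353·230/3192 = 97.4906; b·c/n = 1588·21/3192 = 10.4474
Stratum 2 (≥ 50 years): n = 1988; a·d/n = 786·464/1988 = 183.4527; b·c/n = 596·142/1988 = 42.5714
OR_MH = (97.4906 + 183.4527) / (10.4474 + 42.5714) = 280.9433 / 53.0188 = 5.29894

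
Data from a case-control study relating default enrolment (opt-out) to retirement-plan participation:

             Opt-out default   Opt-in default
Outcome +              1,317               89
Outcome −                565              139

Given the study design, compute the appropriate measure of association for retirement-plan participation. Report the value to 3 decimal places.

3.641

Reading the table with exposure as columns: a = 1317 (Opt-out default, case), b = 565 (Opt-out default, non-case), c = 89 (Opt-in default, case), d = 139.
This is a case-control study: participants were sampled on outcome status, so risks in the source population cannot be estimated directly — relative risk is not valid here. The odds ratio is the appropriate measure.
OR = (a·d)/(b·c) = (1317 × 139) / (565 × 89) = 183063 / 50285 = 3.64051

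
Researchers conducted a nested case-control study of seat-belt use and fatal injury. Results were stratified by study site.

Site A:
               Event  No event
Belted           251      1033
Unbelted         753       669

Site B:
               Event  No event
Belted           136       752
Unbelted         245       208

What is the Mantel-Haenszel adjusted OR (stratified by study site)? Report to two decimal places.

0.20

OR_MH = Σ(aᵢdᵢ/nᵢ) / Σ(bᵢcᵢ/nᵢ), where nᵢ is the stratum total.
Stratum 1 (Site A): n = 2706; a·d/n = 251·669/2706 = 62.0543; b·c/n = 1033·753/2706 = 287.4534
Stratum 2 (Site B): n = 1341; a·d/n = 136·208/1341 = 21.0947; b·c/n = 752·245/1341 = 137.3900
OR_MH = (62.0543 + 21.0947) / (287.4534 + 137.3900) = 83.1490 / 424.8434 = 0.19572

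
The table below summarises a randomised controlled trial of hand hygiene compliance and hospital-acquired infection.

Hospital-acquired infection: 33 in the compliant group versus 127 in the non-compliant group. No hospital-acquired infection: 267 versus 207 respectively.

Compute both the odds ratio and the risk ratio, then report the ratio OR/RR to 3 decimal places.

0.696

From the description: a = 33, b = 267, c = 127, d = 207.
OR = (33·207)/(267·127) = 6831/33909 = 0.20145
Risk in exposed = 33/300 = 0.11000; risk in unexposed = 127/334 = 0.38024; RR = 0.28929
OR/RR = 0.20145 / 0.28929 = 0.69636
The outcome is not rare, so the OR lies further from 1 than the RR.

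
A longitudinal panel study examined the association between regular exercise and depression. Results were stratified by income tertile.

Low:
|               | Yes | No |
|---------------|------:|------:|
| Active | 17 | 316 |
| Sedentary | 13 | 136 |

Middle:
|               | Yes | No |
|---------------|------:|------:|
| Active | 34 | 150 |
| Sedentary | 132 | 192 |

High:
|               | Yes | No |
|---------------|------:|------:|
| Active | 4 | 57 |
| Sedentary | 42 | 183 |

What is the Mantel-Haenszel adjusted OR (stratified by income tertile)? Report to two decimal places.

0.36

OR_MH = Σ(aᵢdᵢ/nᵢ) / Σ(bᵢcᵢ/nᵢ), where nᵢ is the stratum total.
Stratum 1 (Low): n = 482; a·d/n = 17·136/482 = 4.7967; b·c/n = 316·13/482 = 8.5228
Stratum 2 (Middle): n = 508; a·d/n = 34·192/508 = 12.8504; b·c/n = 150·132/508 = 38.9764
Stratum 3 (High): n = 286; a·d/n = 4·183/286 = 2.5594; b·c/n = 57·42/286 = 8.3706
OR_MH = (4.7967 + 12.8504 + 2.5594) / (8.5228 + 38.9764 + 8.3706) = 20.2065 / 55.8698 = 0.36167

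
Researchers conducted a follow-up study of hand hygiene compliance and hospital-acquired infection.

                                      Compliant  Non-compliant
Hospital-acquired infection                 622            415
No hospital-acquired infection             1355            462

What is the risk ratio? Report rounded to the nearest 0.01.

0.66

Reading the table with exposure as columns: a = 622 (Compliant, case), b = 1355 (Compliant, non-case), c = 415 (Non-compliant, case), d = 462.
Risk in exposed = 622/1977 = 0.31462; risk in unexposed = 415/877 = 0.47320.
RR = 0.31462 / 0.47320 = 0.66487
The risk is 34% lower among the exposed than among the unexposed.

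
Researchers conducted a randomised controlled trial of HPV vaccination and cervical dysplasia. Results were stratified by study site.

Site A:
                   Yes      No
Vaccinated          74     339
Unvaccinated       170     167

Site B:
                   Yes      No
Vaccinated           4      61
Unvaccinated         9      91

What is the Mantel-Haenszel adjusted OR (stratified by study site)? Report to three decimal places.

OR_MH = Σ(aᵢdᵢ/nᵢ) / Σ(bᵢcᵢ/nᵢ), where nᵢ is the stratum total.
Stratum 1 (Site A): n = 750; a·d/n = 74·167/750 = 16.4773; b·c/n = 339·170/750 = 76.8400
Stratum 2 (Site B): n = 165; a·d/n = 4·91/165 = 2.2061; b·c/n = 61·9/165 = 3.3273
OR_MH = (16.4773 + 2.2061) / (76.8400 + 3.3273) = 18.6834 / 80.1673 = 0.23306

0.233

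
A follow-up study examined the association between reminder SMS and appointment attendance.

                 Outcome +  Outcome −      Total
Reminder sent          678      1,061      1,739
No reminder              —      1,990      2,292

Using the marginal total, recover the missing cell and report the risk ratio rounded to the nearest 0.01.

2.96

The missing cell is in the unexposed row: 2292 − 1990 = 302.
So a = 678, b = 1061, c = 302, d = 1990.
RR = [a/(a+b)] / [c/(c+d)] = (678/1739) / (302/2292) = 0.38988/0.13176 = 2.95895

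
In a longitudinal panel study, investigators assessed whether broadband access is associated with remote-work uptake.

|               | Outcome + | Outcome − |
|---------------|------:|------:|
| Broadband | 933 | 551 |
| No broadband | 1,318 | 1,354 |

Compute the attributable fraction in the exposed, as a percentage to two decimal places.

21.54

Cells: a = 933, b = 551, c = 1318, d = 1354.
Risk in exposed = 933/1484 = 0.62871; risk in unexposed = 1318/2672 = 0.49326.
RR = 0.62871/0.49326 = 1.27458
AR% = (RR − 1)/RR × 100 = (1.27458 − 1)/1.27458 × 100 = 21.5431%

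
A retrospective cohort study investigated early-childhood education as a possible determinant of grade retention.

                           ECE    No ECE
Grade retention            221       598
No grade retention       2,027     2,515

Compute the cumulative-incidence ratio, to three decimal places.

Reading the table with exposure as columns: a = 221 (ECE, case), b = 2027 (ECE, non-case), c = 598 (No ECE, case), d = 2515.
Risk in exposed = 221/2248 = 0.09831; risk in unexposed = 598/3113 = 0.19210.
RR = 0.09831 / 0.19210 = 0.51177
The risk is 49% lower among the exposed than among the unexposed.

0.512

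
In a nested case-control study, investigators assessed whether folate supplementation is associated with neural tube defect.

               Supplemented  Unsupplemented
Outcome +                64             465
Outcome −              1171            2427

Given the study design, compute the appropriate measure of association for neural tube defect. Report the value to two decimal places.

Reading the table with exposure as columns: a = 64 (Supplemented, case), b = 1171 (Supplemented, non-case), c = 465 (Unsupplemented, case), d = 2427.
This is a nested case-control study: participants were sampled on outcome status, so risks in the source population cannot be estimated directly — relative risk is not valid here. The odds ratio is the appropriate measure.
OR = (a·d)/(b·c) = (64 × 2427) / (1171 × 465) = 155328 / 544515 = 0.28526

0.29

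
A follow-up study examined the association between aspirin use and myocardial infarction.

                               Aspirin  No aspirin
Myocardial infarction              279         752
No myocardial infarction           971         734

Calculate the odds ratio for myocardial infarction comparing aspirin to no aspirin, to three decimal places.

0.280

Reading the table with exposure as columns: a = 279 (Aspirin, case), b = 971 (Aspirin, non-case), c = 752 (No aspirin, case), d = 734.
OR = (a·d)/(b·c) = (279 × 734) / (971 × 752) = 204786 / 730192 = 0.28046
Exposure is associated with lower odds of myocardial infarction (OR = 0.28 < 1).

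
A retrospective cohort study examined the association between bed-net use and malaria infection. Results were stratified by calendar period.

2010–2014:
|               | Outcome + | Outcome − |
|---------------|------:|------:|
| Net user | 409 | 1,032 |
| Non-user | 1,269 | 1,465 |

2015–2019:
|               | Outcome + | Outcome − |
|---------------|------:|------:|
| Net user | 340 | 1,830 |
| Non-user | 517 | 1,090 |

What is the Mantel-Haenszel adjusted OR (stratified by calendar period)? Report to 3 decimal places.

0.428

OR_MH = Σ(aᵢdᵢ/nᵢ) / Σ(bᵢcᵢ/nᵢ), where nᵢ is the stratum total.
Stratum 1 (2010–2014): n = 4175; a·d/n = 409·1465/4175 = 143.5174; b·c/n = 1032·1269/4175 = 313.6786
Stratum 2 (2015–2019): n = 3777; a·d/n = 340·1090/3777 = 98.1202; b·c/n = 1830·517/3777 = 250.4925
OR_MH = (143.5174 + 98.1202) / (313.6786 + 250.4925) = 241.6376 / 564.1710 = 0.42831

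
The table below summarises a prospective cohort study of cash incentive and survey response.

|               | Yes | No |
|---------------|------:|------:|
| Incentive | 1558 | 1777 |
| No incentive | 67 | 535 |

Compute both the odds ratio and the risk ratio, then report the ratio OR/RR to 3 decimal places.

1.668

Cells: a = 1558, b = 1777, c = 67, d = 535.
OR = (1558·535)/(1777·67) = 833530/119059 = 7.00098
Risk in exposed = 1558/3335 = 0.46717; risk in unexposed = 67/602 = 0.11130; RR = 4.19753
OR/RR = 7.00098 / 4.19753 = 1.66788
The outcome is not rare, so the OR lies further from 1 than the RR.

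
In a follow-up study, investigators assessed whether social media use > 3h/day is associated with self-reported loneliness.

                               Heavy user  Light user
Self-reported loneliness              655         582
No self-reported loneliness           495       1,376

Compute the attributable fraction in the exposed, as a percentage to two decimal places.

Reading the table with exposure as columns: a = 655 (Heavy user, case), b = 495 (Heavy user, non-case), c = 582 (Light user, case), d = 1376.
Risk in exposed = 655/1150 = 0.56957; risk in unexposed = 582/1958 = 0.29724.
RR = 0.56957/0.29724 = 1.91617
AR% = (RR − 1)/RR × 100 = (1.91617 − 1)/1.91617 × 100 = 47.8125%

47.81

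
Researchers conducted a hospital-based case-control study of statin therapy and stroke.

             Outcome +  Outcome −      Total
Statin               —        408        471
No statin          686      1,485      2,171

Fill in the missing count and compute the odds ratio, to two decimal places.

0.33

The missing cell is in the exposed row: 471 − 408 = 63.
So a = 63, b = 408, c = 686, d = 1485.
OR = (a·d)/(b·c) = (63 × 1485) / (408 × 686) = 93555 / 279888 = 0.33426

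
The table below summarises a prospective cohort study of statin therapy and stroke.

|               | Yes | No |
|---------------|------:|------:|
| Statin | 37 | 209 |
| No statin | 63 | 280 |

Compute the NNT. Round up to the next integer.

Risk in treated group = 37/246 = 0.15041; risk in control = 63/343 = 0.18367.
Absolute risk reduction = 0.18367 − 0.15041 = 0.03327
NNT = 1 / ARR = 1 / 0.03327 = 30.060 → round up → 31

31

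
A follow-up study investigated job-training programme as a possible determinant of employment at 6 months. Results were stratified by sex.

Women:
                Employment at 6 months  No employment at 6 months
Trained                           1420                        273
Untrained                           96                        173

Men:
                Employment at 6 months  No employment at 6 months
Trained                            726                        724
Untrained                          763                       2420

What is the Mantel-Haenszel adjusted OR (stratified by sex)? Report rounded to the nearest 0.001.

3.804

OR_MH = Σ(aᵢdᵢ/nᵢ) / Σ(bᵢcᵢ/nᵢ), where nᵢ is the stratum total.
Stratum 1 (Women): n = 1962; a·d/n = 1420·173/1962 = 125.2090; b·c/n = 273·96/1962 = 13.3578
Stratum 2 (Men): n = 4633; a·d/n = 726·2420/4633 = 379.2186; b·c/n = 724·763/4633 = 119.2342
OR_MH = (125.2090 + 379.2186) / (13.3578 + 119.2342) = 504.4276 / 132.5920 = 3.80436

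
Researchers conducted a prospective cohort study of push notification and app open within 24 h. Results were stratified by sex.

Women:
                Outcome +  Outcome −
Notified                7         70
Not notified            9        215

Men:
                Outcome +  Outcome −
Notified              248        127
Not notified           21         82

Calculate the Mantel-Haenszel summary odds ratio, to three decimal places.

OR_MH = Σ(aᵢdᵢ/nᵢ) / Σ(bᵢcᵢ/nᵢ), where nᵢ is the stratum total.
Stratum 1 (Women): n = 301; a·d/n = 7·215/301 = 5.0000; b·c/n = 70·9/301 = 2.0930
Stratum 2 (Men): n = 478; a·d/n = 248·82/478 = 42.5439; b·c/n = 127·21/478 = 5.5795
OR_MH = (5.0000 + 42.5439) / (2.0930 + 5.5795) = 47.5439 / 7.6725 = 6.19665

6.197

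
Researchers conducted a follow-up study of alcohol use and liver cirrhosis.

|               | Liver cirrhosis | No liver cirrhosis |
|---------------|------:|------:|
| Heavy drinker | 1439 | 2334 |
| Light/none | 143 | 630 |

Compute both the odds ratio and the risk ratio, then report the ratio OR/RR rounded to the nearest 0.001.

Cells: a = 1439, b = 2334, c = 143, d = 630.
OR = (1439·630)/(2334·143) = 906570/333762 = 2.71622
Risk in exposed = 1439/3773 = 0.38139; risk in unexposed = 143/773 = 0.18499; RR = 2.06166
OR/RR = 2.71622 / 2.06166 = 1.31749
The outcome is not rare, so the OR lies further from 1 than the RR.

1.317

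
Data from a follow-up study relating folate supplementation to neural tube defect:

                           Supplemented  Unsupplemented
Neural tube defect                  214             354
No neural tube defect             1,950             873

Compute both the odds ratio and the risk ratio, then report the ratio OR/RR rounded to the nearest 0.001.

0.790

Reading the table with exposure as columns: a = 214 (Supplemented, case), b = 1950 (Supplemented, non-case), c = 354 (Unsupplemented, case), d = 873.
OR = (214·873)/(1950·354) = 186822/690300 = 0.27064
Risk in exposed = 214/2164 = 0.09889; risk in unexposed = 354/1227 = 0.28851; RR = 0.34277
OR/RR = 0.27064 / 0.34277 = 0.78957
The outcome is not rare, so the OR lies further from 1 than the RR.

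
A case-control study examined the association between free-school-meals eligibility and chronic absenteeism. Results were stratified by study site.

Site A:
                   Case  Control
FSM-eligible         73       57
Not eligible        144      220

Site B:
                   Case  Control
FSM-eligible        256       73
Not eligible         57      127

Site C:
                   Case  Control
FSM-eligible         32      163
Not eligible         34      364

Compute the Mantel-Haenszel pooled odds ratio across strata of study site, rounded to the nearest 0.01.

3.39

OR_MH = Σ(aᵢdᵢ/nᵢ) / Σ(bᵢcᵢ/nᵢ), where nᵢ is the stratum total.
Stratum 1 (Site A): n = 494; a·d/n = 73·220/494 = 32.5101; b·c/n = 57·144/494 = 16.6154
Stratum 2 (Site B): n = 513; a·d/n = 256·127/513 = 63.3762; b·c/n = 73·57/513 = 8.1111
Stratum 3 (Site C): n = 593; a·d/n = 32·364/593 = 19.6425; b·c/n = 163·34/593 = 9.3457
OR_MH = (32.5101 + 63.3762 + 19.6425) / (16.6154 + 8.1111 + 9.3457) = 115.5288 / 34.0722 = 3.39071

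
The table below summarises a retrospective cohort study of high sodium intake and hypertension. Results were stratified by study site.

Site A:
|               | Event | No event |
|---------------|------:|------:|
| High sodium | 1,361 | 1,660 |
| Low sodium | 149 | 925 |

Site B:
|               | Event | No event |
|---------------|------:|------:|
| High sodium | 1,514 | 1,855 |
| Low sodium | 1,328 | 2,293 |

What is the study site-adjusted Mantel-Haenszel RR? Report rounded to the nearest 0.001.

1.522

RR_MH = Σ(aᵢ·n₀ᵢ/nᵢ) / Σ(cᵢ·n₁ᵢ/nᵢ), with n₁ᵢ = aᵢ+bᵢ (exposed), n₀ᵢ = cᵢ+dᵢ (unexposed), nᵢ = n₁ᵢ+n₀ᵢ.
Stratum 1 (Site A): n₁ = 3021, n₀ = 1074, n = 4095; a·n₀/n = 1361·1074/4095 = 356.9509; c·n₁/n = 149·3021/4095 = 109.9216
Stratum 2 (Site B): n₁ = 3369, n₀ = 3621, n = 6990; a·n₀/n = 1514·3621/6990 = 784.2910; c·n₁/n = 1328·3369/6990 = 640.0618
RR_MH = (356.9509 + 784.2910) / (109.9216 + 640.0618) = 1141.2419 / 749.9834 = 1.52169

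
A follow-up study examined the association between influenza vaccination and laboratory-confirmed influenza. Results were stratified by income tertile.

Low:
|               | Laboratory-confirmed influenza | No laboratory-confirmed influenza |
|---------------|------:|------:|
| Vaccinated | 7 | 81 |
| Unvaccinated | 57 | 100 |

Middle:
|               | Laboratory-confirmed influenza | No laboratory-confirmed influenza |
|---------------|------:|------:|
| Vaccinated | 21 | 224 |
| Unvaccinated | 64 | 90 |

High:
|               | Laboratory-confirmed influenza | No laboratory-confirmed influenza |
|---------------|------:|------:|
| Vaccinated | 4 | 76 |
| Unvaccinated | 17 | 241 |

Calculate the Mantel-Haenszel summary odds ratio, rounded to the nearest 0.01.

OR_MH = Σ(aᵢdᵢ/nᵢ) / Σ(bᵢcᵢ/nᵢ), where nᵢ is the stratum total.
Stratum 1 (Low): n = 245; a·d/n = 7·100/245 = 2.8571; b·c/n = 81·57/245 = 18.8449
Stratum 2 (Middle): n = 399; a·d/n = 21·90/399 = 4.7368; b·c/n = 224·64/399 = 35.9298
Stratum 3 (High): n = 338; a·d/n = 4·241/338 = 2.8521; b·c/n = 76·17/338 = 3.8225
OR_MH = (2.8571 + 4.7368 + 2.8521) / (18.8449 + 35.9298 + 3.8225) = 10.4461 / 58.5972 = 0.17827

0.18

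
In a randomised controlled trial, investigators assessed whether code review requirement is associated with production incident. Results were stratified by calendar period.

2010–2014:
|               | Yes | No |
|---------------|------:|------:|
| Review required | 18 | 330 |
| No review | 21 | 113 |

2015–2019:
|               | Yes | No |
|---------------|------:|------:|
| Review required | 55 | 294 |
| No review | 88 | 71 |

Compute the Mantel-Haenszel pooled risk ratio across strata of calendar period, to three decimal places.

0.294

RR_MH = Σ(aᵢ·n₀ᵢ/nᵢ) / Σ(cᵢ·n₁ᵢ/nᵢ), with n₁ᵢ = aᵢ+bᵢ (exposed), n₀ᵢ = cᵢ+dᵢ (unexposed), nᵢ = n₁ᵢ+n₀ᵢ.
Stratum 1 (2010–2014): n₁ = 348, n₀ = 134, n = 482; a·n₀/n = 18·134/482 = 5.0041; c·n₁/n = 21·348/482 = 15.1618
Stratum 2 (2015–2019): n₁ = 349, n₀ = 159, n = 508; a·n₀/n = 55·159/508 = 17.2146; c·n₁/n = 88·349/508 = 60.4567
RR_MH = (5.0041 + 17.2146) / (15.1618 + 60.4567) = 22.2187 / 75.6185 = 0.29383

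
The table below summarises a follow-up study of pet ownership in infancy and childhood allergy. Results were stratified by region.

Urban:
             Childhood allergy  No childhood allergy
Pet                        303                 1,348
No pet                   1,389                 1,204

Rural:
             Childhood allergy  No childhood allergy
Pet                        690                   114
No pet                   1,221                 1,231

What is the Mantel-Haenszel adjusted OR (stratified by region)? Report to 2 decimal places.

0.72

OR_MH = Σ(aᵢdᵢ/nᵢ) / Σ(bᵢcᵢ/nᵢ), where nᵢ is the stratum total.
Stratum 1 (Urban): n = 4244; a·d/n = 303·1204/4244 = 85.9595; b·c/n = 1348·1389/4244 = 441.1810
Stratum 2 (Rural): n = 3256; a·d/n = 690·1231/3256 = 260.8692; b·c/n = 114·1221/3256 = 42.7500
OR_MH = (85.9595 + 260.8692) / (441.1810 + 42.7500) = 346.8286 / 483.9310 = 0.71669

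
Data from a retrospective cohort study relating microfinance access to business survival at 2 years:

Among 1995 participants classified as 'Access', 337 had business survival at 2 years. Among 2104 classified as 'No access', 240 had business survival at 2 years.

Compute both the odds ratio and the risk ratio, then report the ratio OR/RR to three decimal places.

1.066

From the description: a = 337, b = 1658, c = 240, d = 1864.
OR = (337·1864)/(1658·240) = 628168/397920 = 1.57863
Risk in exposed = 337/1995 = 0.16892; risk in unexposed = 240/2104 = 0.11407; RR = 1.48089
OR/RR = 1.57863 / 1.48089 = 1.06600
The outcome is not rare, so the OR lies further from 1 than the RR.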